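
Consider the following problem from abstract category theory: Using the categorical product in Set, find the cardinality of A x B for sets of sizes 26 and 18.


In Set, the product A x B is the Cartesian product.
By the universal property, |A x B| = |A| * |B|.
|A x B| = 26 * 18 = 468

468


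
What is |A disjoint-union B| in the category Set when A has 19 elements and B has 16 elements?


In Set, the coproduct A + B is the disjoint union.
|A + B| = |A| + |B| = 19 + 16 = 35

35


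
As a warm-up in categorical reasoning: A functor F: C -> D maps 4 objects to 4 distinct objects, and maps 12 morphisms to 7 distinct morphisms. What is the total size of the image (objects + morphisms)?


The image of F consists of distinct objects and distinct morphisms.
|Im(F)| on objects = 4
|Im(F)| on morphisms = 7
Total image cardinality = 4 + 7 = 11

11


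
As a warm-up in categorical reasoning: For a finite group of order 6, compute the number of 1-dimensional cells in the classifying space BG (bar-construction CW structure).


In the bar-construction CW model of BG, the n-cells are indexed by
n-tuples [g_1|...|g_n] of non-identity elements of G (degenerate
simplices with some g_i = e do not contribute cells), so there are
(|G| - 1)^n n-cells.
For dim = 1 with |G| = 6:
cells = (6 - 1)^1 = 5^1 = 5

5


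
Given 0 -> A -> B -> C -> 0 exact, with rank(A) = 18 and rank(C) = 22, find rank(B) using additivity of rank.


For a short exact sequence 0 -> A -> B -> C -> 0,
rank is additive: rank(B) = rank(A) + rank(C).
rank(B) = 18 + 22 = 40

40


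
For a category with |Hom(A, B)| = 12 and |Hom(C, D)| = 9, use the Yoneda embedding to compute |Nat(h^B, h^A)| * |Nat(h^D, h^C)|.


By the Yoneda lemma, Nat(h^B, h^A) is isomorphic to Hom(A, B),
so |Nat(h^B, h^A)| = |Hom(A, B)| and |Nat(h^D, h^C)| = |Hom(C, D)|.
|Hom(A, B)| = 12, |Hom(C, D)| = 9.
|Nat(h^B, h^A) x Nat(h^D, h^C)| = 12 * 9 = 108

108


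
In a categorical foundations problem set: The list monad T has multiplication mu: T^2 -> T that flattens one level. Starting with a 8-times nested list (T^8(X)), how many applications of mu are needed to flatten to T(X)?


Each application of mu: T^2 -> T removes one layer of nesting.
Starting at depth 8 (i.e., T^8(X)), we need to reach T(X).
Number of mu applications = 8 - 1 = 7

7


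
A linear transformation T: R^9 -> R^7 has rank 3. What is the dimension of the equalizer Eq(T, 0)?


The equalizer of f and the zero map is ker(f).
By the rank-nullity theorem: dim(ker(f)) = dim(domain) - rank(f).
dim(ker(f)) = 9 - 3 = 6

6


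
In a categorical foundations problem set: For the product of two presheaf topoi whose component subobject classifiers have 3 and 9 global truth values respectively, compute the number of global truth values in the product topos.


In a product of presheaf topoi E_1 x E_2, the subobject classifier
is Omega = Omega_1 x Omega_2 (componentwise), so
|Omega(top)| = |Omega_1(top_1)| * |Omega_2(top_2)|.
= 3 * 9 = 27.

27


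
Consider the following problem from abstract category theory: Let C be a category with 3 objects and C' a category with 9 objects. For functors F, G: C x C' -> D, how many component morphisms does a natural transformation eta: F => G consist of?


A natural transformation eta: F => G assigns one component morphism per
object of the domain category.
The domain is the product category C x C', so
|Ob(C x C')| = |Ob(C)| * |Ob(C')| = 3 * 9 = 27.
Therefore eta has 27 component morphisms.

27


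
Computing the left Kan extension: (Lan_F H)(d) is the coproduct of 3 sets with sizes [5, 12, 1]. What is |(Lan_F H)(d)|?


Pointwise, the left Kan extension (Lan_F H)(d) is the colimit, indexed
by the comma category (F downarrow d), of H composed with the
projection (F downarrow d) -> C. Here that colimit is given
as a coproduct (disjoint union) of sets, so its cardinality is the
sum of the sizes of the summands.
Coproduct of sets with sizes: 5 + 12 + 1
= 18

18


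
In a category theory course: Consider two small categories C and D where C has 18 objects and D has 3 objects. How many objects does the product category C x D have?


The product category C x D has objects that are pairs (c, d).
Number of pairs = |Ob(C)| * |Ob(D)| = 18 * 3 = 54

54


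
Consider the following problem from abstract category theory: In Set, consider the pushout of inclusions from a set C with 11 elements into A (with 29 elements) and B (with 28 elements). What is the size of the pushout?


The pushout A +_C B identifies the images of C in A and B.
|A +_C B| = |A| + |B| - |C| (for injections).
= 29 + 28 - 11 = 46

46


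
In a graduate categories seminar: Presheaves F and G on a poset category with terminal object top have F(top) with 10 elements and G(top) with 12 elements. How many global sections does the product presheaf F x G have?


Global sections of a presheaf on a poset with terminal top satisfy
Gamma(H) ~ H(top). Presheaves admit pointwise products, so
(F x G)(top) = F(top) x G(top) (Cartesian product).
|Gamma(F x G)| = |F(top)| * |G(top)| = 10 * 12 = 120.

120


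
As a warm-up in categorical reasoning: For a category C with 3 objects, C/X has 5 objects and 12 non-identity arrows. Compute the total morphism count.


In the slice category C/X, objects are morphisms to X.
Identity morphisms: 5 (one per object of C/X).
Non-identity morphisms: 12.
Total = 5 + 12 = 17

17


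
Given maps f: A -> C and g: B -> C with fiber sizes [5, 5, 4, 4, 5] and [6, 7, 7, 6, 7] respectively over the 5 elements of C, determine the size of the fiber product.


The pullback A x_C B consists of pairs (a, b) with f(a) = g(b).
For each element c in C, the fiber product has |f^-1(c)| * |g^-1(c)| elements.
Summing over C: 5 * 6 + 5 * 7 + 4 * 7 + 4 * 6 + 5 * 7
= 30 + 35 + 28 + 24 + 35 = 152

152


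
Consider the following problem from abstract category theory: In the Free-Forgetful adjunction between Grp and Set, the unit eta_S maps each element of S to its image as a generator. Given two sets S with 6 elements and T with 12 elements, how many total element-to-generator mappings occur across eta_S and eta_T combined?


The unit eta_X: X -> U(F(X)) of the Free-Forgetful adjunction
maps each element of X to a generator of F(X). For X = S + T (disjoint
union in Set), |S + T| = |S| + |T|.
Total mappings = 6 + 12 = 18.

18


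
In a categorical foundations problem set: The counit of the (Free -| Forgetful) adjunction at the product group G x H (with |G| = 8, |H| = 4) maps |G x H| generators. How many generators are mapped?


The counit epsilon_K: F(U(K)) -> K of the Free-Forgetful adjunction
maps |K| generators of F(U(K)) into K. For K = G x H (the product group),
|G x H| = |G| * |H|.
Total generators mapped = 8 * 4 = 32.

32


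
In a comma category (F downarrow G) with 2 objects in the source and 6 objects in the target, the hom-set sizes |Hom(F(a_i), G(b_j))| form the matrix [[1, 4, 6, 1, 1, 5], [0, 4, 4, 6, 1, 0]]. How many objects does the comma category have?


Objects of (F downarrow G) are triples (a, b, h: F(a)->G(b)).
The count equals the sum of all entries in the hom-matrix.
sum(row 0) = 18
sum(row 1) = 15
Grand total = 33

33


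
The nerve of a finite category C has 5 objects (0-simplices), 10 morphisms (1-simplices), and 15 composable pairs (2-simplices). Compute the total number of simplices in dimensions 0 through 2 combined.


The 2-skeleton of the nerve N(C) consists of simplices in dimensions 0, 1, 2:
  |N(C)_0| = 5 (objects)
  |N(C)_1| = 10 (morphisms)
  |N(C)_2| = 15 (composable pairs)
Total = 5 + 10 + 15 = 30

30


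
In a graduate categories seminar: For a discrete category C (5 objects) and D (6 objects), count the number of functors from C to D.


A functor from a discrete category C to D is determined by
where each object maps. Each of the 5 objects of C can map
to any of the 6 objects of D independently.
Number of functors = 6^5 = 7776

7776


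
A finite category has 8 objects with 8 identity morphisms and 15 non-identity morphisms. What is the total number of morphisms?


Each object has an identity morphism, giving 8 identities.
Adding the 15 non-identity morphisms:
Total = 8 + 15 = 23

23


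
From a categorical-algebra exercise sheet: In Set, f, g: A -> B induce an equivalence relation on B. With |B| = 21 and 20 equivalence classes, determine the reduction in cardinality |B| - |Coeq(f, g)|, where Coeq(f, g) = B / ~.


The coequalizer Coeq(f, g) = B / ~ has one element per equivalence class.
|B| = 21, |Coeq(f, g)| = 20.
|B| - |Coeq(f, g)| = 21 - 20 = 1.

1


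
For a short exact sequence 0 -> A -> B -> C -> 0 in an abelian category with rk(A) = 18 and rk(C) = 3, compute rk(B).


For a short exact sequence 0 -> A -> B -> C -> 0,
rank is additive: rank(B) = rank(A) + rank(C).
rank(B) = 18 + 3 = 21

21


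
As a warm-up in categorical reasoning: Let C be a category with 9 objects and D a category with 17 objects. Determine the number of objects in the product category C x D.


The product category C x D has objects that are pairs (c, d).
Number of pairs = |Ob(C)| * |Ob(D)| = 9 * 17 = 153

153


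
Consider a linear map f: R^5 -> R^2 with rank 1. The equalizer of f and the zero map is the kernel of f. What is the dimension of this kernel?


The equalizer of f and the zero map is ker(f).
By the rank-nullity theorem: dim(ker(f)) = dim(domain) - rank(f).
dim(ker(f)) = 5 - 1 = 4

4


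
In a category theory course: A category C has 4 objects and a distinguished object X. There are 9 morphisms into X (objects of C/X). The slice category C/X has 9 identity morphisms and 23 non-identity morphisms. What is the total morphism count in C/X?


In the slice category C/X, objects are morphisms to X.
Identity morphisms: 9 (one per object of C/X).
Non-identity morphisms: 23.
Total = 9 + 23 = 32

32


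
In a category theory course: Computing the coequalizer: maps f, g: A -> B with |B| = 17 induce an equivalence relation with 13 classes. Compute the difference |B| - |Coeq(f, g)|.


The coequalizer Coeq(f, g) = B / ~ has one element per equivalence class.
|B| = 17, |Coeq(f, g)| = 13.
|B| - |Coeq(f, g)| = 17 - 13 = 4.

4


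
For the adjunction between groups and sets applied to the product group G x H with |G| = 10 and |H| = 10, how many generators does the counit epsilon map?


The counit epsilon_K: F(U(K)) -> K of the Free-Forgetful adjunction
maps |K| generators of F(U(K)) into K. For K = G x H (the product group),
|G x H| = |G| * |H|.
Total generators mapped = 10 * 10 = 100.

100


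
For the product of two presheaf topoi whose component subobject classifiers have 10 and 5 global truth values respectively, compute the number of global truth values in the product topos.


In a product of presheaf topoi E_1 x E_2, the subobject classifier
is Omega = Omega_1 x Omega_2 (componentwise), so
|Omega(top)| = |Omega_1(top_1)| * |Omega_2(top_2)|.
= 10 * 5 = 50.

50


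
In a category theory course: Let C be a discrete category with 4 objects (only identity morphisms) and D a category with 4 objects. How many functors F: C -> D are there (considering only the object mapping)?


A functor from a discrete category C to D is determined by
where each object maps. Each of the 4 objects of C can map
to any of the 4 objects of D independently.
Number of functors = 4^4 = 256

256


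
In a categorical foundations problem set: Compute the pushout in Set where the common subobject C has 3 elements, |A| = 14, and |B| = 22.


The pushout A +_C B identifies the images of C in A and B.
|A +_C B| = |A| + |B| - |C| (for injections).
= 14 + 22 - 3 = 33

33


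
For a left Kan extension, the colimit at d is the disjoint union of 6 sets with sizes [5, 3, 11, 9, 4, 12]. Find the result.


Pointwise, the left Kan extension (Lan_F H)(d) is the colimit, indexed
by the comma category (F downarrow d), of H composed with the
projection (F downarrow d) -> C. Here that colimit is given
as a coproduct (disjoint union) of sets, so its cardinality is the
sum of the sizes of the summands.
Coproduct of sets with sizes: 5 + 3 + 11 + 9 + 4 + 12
= 44

44


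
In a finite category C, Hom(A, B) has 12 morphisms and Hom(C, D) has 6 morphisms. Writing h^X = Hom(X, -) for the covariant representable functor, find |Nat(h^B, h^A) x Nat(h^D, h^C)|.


By the Yoneda lemma, Nat(h^B, h^A) is isomorphic to Hom(A, B),
so |Nat(h^B, h^A)| = |Hom(A, B)| and |Nat(h^D, h^C)| = |Hom(C, D)|.
|Hom(A, B)| = 12, |Hom(C, D)| = 6.
|Nat(h^B, h^A) x Nat(h^D, h^C)| = 12 * 6 = 72

72


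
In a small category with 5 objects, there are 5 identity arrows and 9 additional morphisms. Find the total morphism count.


Each object has an identity morphism, giving 5 identities.
Adding the 9 non-identity morphisms:
Total = 5 + 9 = 14

14


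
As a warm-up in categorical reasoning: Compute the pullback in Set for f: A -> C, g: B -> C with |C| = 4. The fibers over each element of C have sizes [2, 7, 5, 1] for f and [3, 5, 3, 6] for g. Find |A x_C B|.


The pullback A x_C B consists of pairs (a, b) with f(a) = g(b).
For each element c in C, the fiber product has |f^-1(c)| * |g^-1(c)| elements.
Summing over C: 2 * 3 + 7 * 5 + 5 * 3 + 1 * 6
= 6 + 35 + 15 + 6 = 62

62


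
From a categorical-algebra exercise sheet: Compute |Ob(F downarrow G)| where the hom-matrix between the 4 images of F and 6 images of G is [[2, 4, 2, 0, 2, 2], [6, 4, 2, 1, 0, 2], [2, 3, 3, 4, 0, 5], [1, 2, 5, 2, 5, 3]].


Objects of (F downarrow G) are triples (a, b, h: F(a)->G(b)).
The count equals the sum of all entries in the hom-matrix.
sum(row 0) = 12
sum(row 1) = 15
sum(row 2) = 17
sum(row 3) = 18
Grand total = 62

62


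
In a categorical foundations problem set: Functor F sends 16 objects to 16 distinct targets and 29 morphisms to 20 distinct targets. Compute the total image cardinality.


The image of F consists of distinct objects and distinct morphisms.
|Im(F)| on objects = 16
|Im(F)| on morphisms = 20
Total image cardinality = 16 + 20 = 36

36


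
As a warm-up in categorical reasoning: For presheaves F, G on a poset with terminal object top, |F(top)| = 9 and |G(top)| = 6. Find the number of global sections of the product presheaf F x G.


Global sections of a presheaf on a poset with terminal top satisfy
Gamma(H) ~ H(top). Presheaves admit pointwise products, so
(F x G)(top) = F(top) x G(top) (Cartesian product).
|Gamma(F x G)| = |F(top)| * |G(top)| = 9 * 6 = 54.

54


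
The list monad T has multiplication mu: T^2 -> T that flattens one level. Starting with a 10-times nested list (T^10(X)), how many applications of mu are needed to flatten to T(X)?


Each application of mu: T^2 -> T removes one layer of nesting.
Starting at depth 10 (i.e., T^10(X)), we need to reach T(X).
Number of mu applications = 10 - 1 = 9

9


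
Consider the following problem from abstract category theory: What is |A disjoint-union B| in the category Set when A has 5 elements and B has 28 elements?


In Set, the coproduct A + B is the disjoint union.
|A + B| = |A| + |B| = 5 + 28 = 33

33


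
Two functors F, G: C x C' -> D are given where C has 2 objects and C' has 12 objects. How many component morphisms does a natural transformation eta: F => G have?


A natural transformation eta: F => G assigns one component morphism per
object of the domain category.
The domain is the product category C x C', so
|Ob(C x C')| = |Ob(C)| * |Ob(C')| = 2 * 12 = 24.
Therefore eta has 24 component morphisms.

24


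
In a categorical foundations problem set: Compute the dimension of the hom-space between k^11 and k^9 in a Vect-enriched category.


In Vect-enriched categories, Hom(k^n, k^m) is the space of m x n matrices.
dim(Hom(k^11, k^9)) = 9 * 11 = 99

99


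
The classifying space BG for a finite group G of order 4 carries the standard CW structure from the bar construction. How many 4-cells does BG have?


In the bar-construction CW model of BG, the n-cells are indexed by
n-tuples [g_1|...|g_n] of non-identity elements of G (degenerate
simplices with some g_i = e do not contribute cells), so there are
(|G| - 1)^n n-cells.
For dim = 4 with |G| = 4:
cells = (4 - 1)^4 = 3^4 = 81

81


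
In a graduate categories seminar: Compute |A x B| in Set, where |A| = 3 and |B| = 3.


In Set, the product A x B is the Cartesian product.
By the universal property, |A x B| = |A| * |B|.
|A x B| = 3 * 3 = 9

9


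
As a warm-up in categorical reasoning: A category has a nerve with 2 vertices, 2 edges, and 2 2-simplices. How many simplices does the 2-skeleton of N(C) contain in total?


The 2-skeleton of the nerve N(C) consists of simplices in dimensions 0, 1, 2:
  |N(C)_0| = 2 (objects)
  |N(C)_1| = 2 (morphisms)
  |N(C)_2| = 2 (composable pairs)
Total = 2 + 2 + 2 = 6

6


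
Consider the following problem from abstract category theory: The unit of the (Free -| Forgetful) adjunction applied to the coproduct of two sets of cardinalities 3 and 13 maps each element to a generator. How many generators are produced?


The unit eta_X: X -> U(F(X)) of the Free-Forgetful adjunction
maps each element of X to a generator of F(X). For X = S + T (disjoint
union in Set), |S + T| = |S| + |T|.
Total mappings = 3 + 13 = 16.

16


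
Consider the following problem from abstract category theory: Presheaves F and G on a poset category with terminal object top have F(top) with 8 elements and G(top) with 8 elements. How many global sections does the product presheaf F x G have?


Global sections of a presheaf on a poset with terminal top satisfy
Gamma(H) ~ H(top). Presheaves admit pointwise products, so
(F x G)(top) = F(top) x G(top) (Cartesian product).
|Gamma(F x G)| = |F(top)| * |G(top)| = 8 * 8 = 64.

64


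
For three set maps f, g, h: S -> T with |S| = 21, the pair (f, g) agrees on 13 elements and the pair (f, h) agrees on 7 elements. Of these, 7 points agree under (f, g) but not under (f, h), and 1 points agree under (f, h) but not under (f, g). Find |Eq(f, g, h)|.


Eq(f, g, h) is the triple-agreement set: points in S where all three
maps take the same value. Using inclusion-exclusion on the pairwise data:
Pair (f, g) agrees on 13 points; pair (f, h) on 7 points.
Points agreeing under (f, g) but not (f, h) = 7; under (f, h) but not (f, g) = 1.
Triple-agreement = agreement-in-(f, g) minus points that agree under (f, g) but not (f, h):
|Eq(f, g, h)| = 13 - 7 = 6
(cross-check via (f, h): 7 - 1 = 6.)

6


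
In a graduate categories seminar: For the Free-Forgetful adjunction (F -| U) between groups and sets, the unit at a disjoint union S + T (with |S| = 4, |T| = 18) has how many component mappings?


The unit eta_X: X -> U(F(X)) of the Free-Forgetful adjunction
maps each element of X to a generator of F(X). For X = S + T (disjoint
union in Set), |S + T| = |S| + |T|.
Total mappings = 4 + 18 = 22.

22


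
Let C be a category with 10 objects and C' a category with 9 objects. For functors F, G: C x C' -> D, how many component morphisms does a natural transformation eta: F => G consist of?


A natural transformation eta: F => G assigns one component morphism per
object of the domain category.
The domain is the product category C x C', so
|Ob(C x C')| = |Ob(C)| * |Ob(C')| = 10 * 9 = 90.
Therefore eta has 90 component morphisms.

90


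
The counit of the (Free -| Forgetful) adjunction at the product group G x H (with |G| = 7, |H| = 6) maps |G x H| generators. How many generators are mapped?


The counit epsilon_K: F(U(K)) -> K of the Free-Forgetful adjunction
maps |K| generators of F(U(K)) into K. For K = G x H (the product group),
|G x H| = |G| * |H|.
Total generators mapped = 7 * 6 = 42.

42


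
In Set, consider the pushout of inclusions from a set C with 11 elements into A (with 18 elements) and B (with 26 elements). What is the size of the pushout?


The pushout A +_C B identifies the images of C in A and B.
|A +_C B| = |A| + |B| - |C| (for injections).
= 18 + 26 - 11 = 33

33


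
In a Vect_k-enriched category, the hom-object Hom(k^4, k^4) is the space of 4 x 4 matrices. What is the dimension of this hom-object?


In Vect-enriched categories, Hom(k^n, k^m) is the space of m x n matrices.
dim(Hom(k^4, k^4)) = 4 * 4 = 16

16


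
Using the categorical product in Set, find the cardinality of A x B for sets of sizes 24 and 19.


In Set, the product A x B is the Cartesian product.
By the universal property, |A x B| = |A| * |B|.
|A x B| = 24 * 19 = 456

456


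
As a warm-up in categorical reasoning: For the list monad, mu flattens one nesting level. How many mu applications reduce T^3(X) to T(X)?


Each application of mu: T^2 -> T removes one layer of nesting.
Starting at depth 3 (i.e., T^3(X)), we need to reach T(X).
Number of mu applications = 3 - 1 = 2

2


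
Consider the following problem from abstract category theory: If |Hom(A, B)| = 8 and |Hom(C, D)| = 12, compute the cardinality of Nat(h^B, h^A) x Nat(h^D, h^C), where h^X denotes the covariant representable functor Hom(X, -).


By the Yoneda lemma, Nat(h^B, h^A) is isomorphic to Hom(A, B),
so |Nat(h^B, h^A)| = |Hom(A, B)| and |Nat(h^D, h^C)| = |Hom(C, D)|.
|Hom(A, B)| = 8, |Hom(C, D)| = 12.
|Nat(h^B, h^A) x Nat(h^D, h^C)| = 8 * 12 = 96

96


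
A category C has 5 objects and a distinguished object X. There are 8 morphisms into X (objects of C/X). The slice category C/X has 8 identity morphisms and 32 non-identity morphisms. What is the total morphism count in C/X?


In the slice category C/X, objects are morphisms to X.
Identity morphisms: 8 (one per object of C/X).
Non-identity morphisms: 32.
Total = 8 + 32 = 40

40


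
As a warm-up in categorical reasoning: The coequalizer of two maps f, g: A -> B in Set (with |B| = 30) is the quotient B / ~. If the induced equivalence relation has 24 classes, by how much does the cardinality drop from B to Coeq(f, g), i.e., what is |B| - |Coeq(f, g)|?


The coequalizer Coeq(f, g) = B / ~ has one element per equivalence class.
|B| = 30, |Coeq(f, g)| = 24.
|B| - |Coeq(f, g)| = 30 - 24 = 6.

6


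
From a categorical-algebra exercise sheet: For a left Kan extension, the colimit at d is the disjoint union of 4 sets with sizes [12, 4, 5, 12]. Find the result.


Pointwise, the left Kan extension (Lan_F H)(d) is the colimit, indexed
by the comma category (F downarrow d), of H composed with the
projection (F downarrow d) -> C. Here that colimit is given
as a coproduct (disjoint union) of sets, so its cardinality is the
sum of the sizes of the summands.
Coproduct of sets with sizes: 12 + 4 + 5 + 12
= 33

33


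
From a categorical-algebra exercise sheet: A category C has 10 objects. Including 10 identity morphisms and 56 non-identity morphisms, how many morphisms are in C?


Each object has an identity morphism, giving 10 identities.
Adding the 56 non-identity morphisms:
Total = 10 + 56 = 66

66


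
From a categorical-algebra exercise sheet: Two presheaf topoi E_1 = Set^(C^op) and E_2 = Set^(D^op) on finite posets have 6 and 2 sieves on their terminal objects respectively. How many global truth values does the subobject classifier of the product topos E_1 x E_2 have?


In a product of presheaf topoi E_1 x E_2, the subobject classifier
is Omega = Omega_1 x Omega_2 (componentwise), so
|Omega(top)| = |Omega_1(top_1)| * |Omega_2(top_2)|.
= 6 * 2 = 12.

12


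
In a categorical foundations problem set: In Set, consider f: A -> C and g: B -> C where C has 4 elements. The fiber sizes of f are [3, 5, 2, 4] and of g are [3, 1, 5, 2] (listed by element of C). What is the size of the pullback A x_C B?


The pullback A x_C B consists of pairs (a, b) with f(a) = g(b).
For each element c in C, the fiber product has |f^-1(c)| * |g^-1(c)| elements.
Summing over C: 3 * 3 + 5 * 1 + 2 * 5 + 4 * 2
= 9 + 5 + 10 + 8 = 32

32


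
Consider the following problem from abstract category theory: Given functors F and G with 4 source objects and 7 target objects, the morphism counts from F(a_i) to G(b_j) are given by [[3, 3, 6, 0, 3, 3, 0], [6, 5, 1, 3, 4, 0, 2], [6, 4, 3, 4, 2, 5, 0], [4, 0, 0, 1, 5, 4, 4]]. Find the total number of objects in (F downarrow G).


Objects of (F downarrow G) are triples (a, b, h: F(a)->G(b)).
The count equals the sum of all entries in the hom-matrix.
sum(row 0) = 18
sum(row 1) = 21
sum(row 2) = 24
sum(row 3) = 18
Grand total = 81

81


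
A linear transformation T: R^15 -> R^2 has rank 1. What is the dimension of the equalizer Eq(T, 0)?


The equalizer of f and the zero map is ker(f).
By the rank-nullity theorem: dim(ker(f)) = dim(domain) - rank(f).
dim(ker(f)) = 15 - 1 = 14

14


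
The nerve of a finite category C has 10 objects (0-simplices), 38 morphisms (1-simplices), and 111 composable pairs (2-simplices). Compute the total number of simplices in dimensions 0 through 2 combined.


The 2-skeleton of the nerve N(C) consists of simplices in dimensions 0, 1, 2:
  |N(C)_0| = 10 (objects)
  |N(C)_1| = 38 (morphisms)
  |N(C)_2| = 111 (composable pairs)
Total = 10 + 38 + 111 = 159

159


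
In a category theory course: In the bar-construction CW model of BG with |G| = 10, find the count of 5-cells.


In the bar-construction CW model of BG, the n-cells are indexed by
n-tuples [g_1|...|g_n] of non-identity elements of G (degenerate
simplices with some g_i = e do not contribute cells), so there are
(|G| - 1)^n n-cells.
For dim = 5 with |G| = 10:
cells = (10 - 1)^5 = 9^5 = 59049

59049


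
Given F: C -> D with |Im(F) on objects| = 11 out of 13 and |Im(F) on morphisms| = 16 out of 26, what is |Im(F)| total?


The image of F consists of distinct objects and distinct morphisms.
|Im(F)| on objects = 11
|Im(F)| on morphisms = 16
Total image cardinality = 11 + 16 = 27

27


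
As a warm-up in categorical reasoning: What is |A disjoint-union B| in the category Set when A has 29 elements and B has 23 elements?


In Set, the coproduct A + B is the disjoint union.
|A + B| = |A| + |B| = 29 + 23 = 52

52


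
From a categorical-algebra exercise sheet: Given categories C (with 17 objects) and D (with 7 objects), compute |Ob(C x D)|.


The product category C x D has objects that are pairs (c, d).
Number of pairs = |Ob(C)| * |Ob(D)| = 17 * 7 = 119

119


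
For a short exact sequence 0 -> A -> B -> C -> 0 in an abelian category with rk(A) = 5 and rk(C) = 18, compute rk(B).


For a short exact sequence 0 -> A -> B -> C -> 0,
rank is additive: rank(B) = rank(A) + rank(C).
rank(B) = 5 + 18 = 23

23


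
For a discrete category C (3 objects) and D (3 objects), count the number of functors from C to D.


A functor from a discrete category C to D is determined by
where each object maps. Each of the 3 objects of C can map
to any of the 3 objects of D independently.
Number of functors = 3^3 = 27

27


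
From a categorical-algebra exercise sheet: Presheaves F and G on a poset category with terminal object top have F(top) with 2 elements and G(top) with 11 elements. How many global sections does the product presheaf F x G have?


Global sections of a presheaf on a poset with terminal top satisfy
Gamma(H) ~ H(top). Presheaves admit pointwise products, so
(F x G)(top) = F(top) x G(top) (Cartesian product).
|Gamma(F x G)| = |F(top)| * |G(top)| = 2 * 11 = 22.

22


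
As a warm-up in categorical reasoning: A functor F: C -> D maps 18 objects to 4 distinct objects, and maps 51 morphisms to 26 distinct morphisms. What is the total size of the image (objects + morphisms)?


The image of F consists of distinct objects and distinct morphisms.
|Im(F)| on objects = 4
|Im(F)| on morphisms = 26
Total image cardinality = 4 + 26 = 30

30


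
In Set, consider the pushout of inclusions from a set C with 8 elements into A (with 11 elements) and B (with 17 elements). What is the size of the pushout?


The pushout A +_C B identifies the images of C in A and B.
|A +_C B| = |A| + |B| - |C| (for injections).
= 11 + 17 - 8 = 20

20


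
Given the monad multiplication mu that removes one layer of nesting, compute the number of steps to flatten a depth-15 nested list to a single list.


Each application of mu: T^2 -> T removes one layer of nesting.
Starting at depth 15 (i.e., T^15(X)), we need to reach T(X).
Number of mu applications = 15 - 1 = 14

14


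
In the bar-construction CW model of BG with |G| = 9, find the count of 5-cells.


In the bar-construction CW model of BG, the n-cells are indexed by
n-tuples [g_1|...|g_n] of non-identity elements of G (degenerate
simplices with some g_i = e do not contribute cells), so there are
(|G| - 1)^n n-cells.
For dim = 5 with |G| = 9:
cells = (9 - 1)^5 = 8^5 = 32768

32768


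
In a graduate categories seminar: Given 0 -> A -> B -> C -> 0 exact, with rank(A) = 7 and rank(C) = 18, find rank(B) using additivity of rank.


For a short exact sequence 0 -> A -> B -> C -> 0,
rank is additive: rank(B) = rank(A) + rank(C).
rank(B) = 7 + 18 = 25

25


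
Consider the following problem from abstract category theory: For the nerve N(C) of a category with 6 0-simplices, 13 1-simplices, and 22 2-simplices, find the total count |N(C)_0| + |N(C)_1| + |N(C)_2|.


The 2-skeleton of the nerve N(C) consists of simplices in dimensions 0, 1, 2:
  |N(C)_0| = 6 (objects)
  |N(C)_1| = 13 (morphisms)
  |N(C)_2| = 22 (composable pairs)
Total = 6 + 13 + 22 = 41

41


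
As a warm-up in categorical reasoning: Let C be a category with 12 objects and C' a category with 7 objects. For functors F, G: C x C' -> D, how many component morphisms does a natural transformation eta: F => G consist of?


A natural transformation eta: F => G assigns one component morphism per
object of the domain category.
The domain is the product category C x C', so
|Ob(C x C')| = |Ob(C)| * |Ob(C')| = 12 * 7 = 84.
Therefore eta has 84 component morphisms.

84


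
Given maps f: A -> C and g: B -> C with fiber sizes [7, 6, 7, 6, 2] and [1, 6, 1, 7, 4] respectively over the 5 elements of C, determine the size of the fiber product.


The pullback A x_C B consists of pairs (a, b) with f(a) = g(b).
For each element c in C, the fiber product has |f^-1(c)| * |g^-1(c)| elements.
Summing over C: 7 * 1 + 6 * 6 + 7 * 1 + 6 * 7 + 2 * 4
= 7 + 36 + 7 + 42 + 8 = 100

100


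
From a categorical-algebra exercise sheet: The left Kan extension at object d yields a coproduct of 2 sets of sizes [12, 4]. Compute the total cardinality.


Pointwise, the left Kan extension (Lan_F H)(d) is the colimit, indexed
by the comma category (F downarrow d), of H composed with the
projection (F downarrow d) -> C. Here that colimit is given
as a coproduct (disjoint union) of sets, so its cardinality is the
sum of the sizes of the summands.
Coproduct of sets with sizes: 12 + 4
= 16

16


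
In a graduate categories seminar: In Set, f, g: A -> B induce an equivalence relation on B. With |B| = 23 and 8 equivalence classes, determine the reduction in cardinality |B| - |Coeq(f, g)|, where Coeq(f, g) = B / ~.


The coequalizer Coeq(f, g) = B / ~ has one element per equivalence class.
|B| = 23, |Coeq(f, g)| = 8.
|B| - |Coeq(f, g)| = 23 - 8 = 15.

15


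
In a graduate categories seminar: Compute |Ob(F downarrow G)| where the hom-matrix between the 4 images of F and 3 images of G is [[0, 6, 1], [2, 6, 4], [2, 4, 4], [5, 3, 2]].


Objects of (F downarrow G) are triples (a, b, h: F(a)->G(b)).
The count equals the sum of all entries in the hom-matrix.
sum(row 0) = 7
sum(row 1) = 12
sum(row 2) = 10
sum(row 3) = 10
Grand total = 39

39


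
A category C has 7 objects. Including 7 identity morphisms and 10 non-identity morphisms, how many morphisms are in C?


Each object has an identity morphism, giving 7 identities.
Adding the 10 non-identity morphisms:
Total = 7 + 10 = 17

17


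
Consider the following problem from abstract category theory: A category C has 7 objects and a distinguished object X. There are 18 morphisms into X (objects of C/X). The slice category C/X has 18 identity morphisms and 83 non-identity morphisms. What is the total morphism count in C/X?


In the slice category C/X, objects are morphisms to X.
Identity morphisms: 18 (one per object of C/X).
Non-identity morphisms: 83.
Total = 18 + 83 = 101

101


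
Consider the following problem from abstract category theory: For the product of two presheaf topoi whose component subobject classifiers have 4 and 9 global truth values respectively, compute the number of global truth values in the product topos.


In a product of presheaf topoi E_1 x E_2, the subobject classifier
is Omega = Omega_1 x Omega_2 (componentwise), so
|Omega(top)| = |Omega_1(top_1)| * |Omega_2(top_2)|.
= 4 * 9 = 36.

36


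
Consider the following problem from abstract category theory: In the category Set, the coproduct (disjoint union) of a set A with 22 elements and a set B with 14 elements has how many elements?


In Set, the coproduct A + B is the disjoint union.
|A + B| = |A| + |B| = 22 + 14 = 36

36


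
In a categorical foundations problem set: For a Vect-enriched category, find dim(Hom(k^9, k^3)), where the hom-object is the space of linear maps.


In Vect-enriched categories, Hom(k^n, k^m) is the space of m x n matrices.
dim(Hom(k^9, k^3)) = 3 * 9 = 27

27


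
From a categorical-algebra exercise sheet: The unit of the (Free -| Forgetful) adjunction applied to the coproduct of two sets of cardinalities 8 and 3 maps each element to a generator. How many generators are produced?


The unit eta_X: X -> U(F(X)) of the Free-Forgetful adjunction
maps each element of X to a generator of F(X). For X = S + T (disjoint
union in Set), |S + T| = |S| + |T|.
Total mappings = 8 + 3 = 11.

11


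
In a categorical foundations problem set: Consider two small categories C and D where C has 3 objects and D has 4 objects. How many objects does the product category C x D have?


The product category C x D has objects that are pairs (c, d).
Number of pairs = |Ob(C)| * |Ob(D)| = 3 * 4 = 12

12


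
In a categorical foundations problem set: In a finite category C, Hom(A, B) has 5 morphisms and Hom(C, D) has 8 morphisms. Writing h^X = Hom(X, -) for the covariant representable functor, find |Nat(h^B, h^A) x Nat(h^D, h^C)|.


By the Yoneda lemma, Nat(h^B, h^A) is isomorphic to Hom(A, B),
so |Nat(h^B, h^A)| = |Hom(A, B)| and |Nat(h^D, h^C)| = |Hom(C, D)|.
|Hom(A, B)| = 5, |Hom(C, D)| = 8.
|Nat(h^B, h^A) x Nat(h^D, h^C)| = 5 * 8 = 40

40


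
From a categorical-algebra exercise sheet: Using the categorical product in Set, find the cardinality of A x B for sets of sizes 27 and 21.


In Set, the product A x B is the Cartesian product.
By the universal property, |A x B| = |A| * |B|.
|A x B| = 27 * 21 = 567

567


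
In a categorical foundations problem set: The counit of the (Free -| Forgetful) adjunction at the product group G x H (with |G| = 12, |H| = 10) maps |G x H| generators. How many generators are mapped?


The counit epsilon_K: F(U(K)) -> K of the Free-Forgetful adjunction
maps |K| generators of F(U(K)) into K. For K = G x H (the product group),
|G x H| = |G| * |H|.
Total generators mapped = 12 * 10 = 120.

120


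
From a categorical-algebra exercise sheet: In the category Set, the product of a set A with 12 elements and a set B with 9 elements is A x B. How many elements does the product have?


In Set, the product A x B is the Cartesian product.
By the universal property, |A x B| = |A| * |B|.
|A x B| = 12 * 9 = 108

108


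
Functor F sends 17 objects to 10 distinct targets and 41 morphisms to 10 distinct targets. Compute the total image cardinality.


The image of F consists of distinct objects and distinct morphisms.
|Im(F)| on objects = 10
|Im(F)| on morphisms = 10
Total image cardinality = 10 + 10 = 20

20


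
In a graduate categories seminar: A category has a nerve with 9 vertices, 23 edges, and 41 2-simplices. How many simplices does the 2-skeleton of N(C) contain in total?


The 2-skeleton of the nerve N(C) consists of simplices in dimensions 0, 1, 2:
  |N(C)_0| = 9 (objects)
  |N(C)_1| = 23 (morphisms)
  |N(C)_2| = 41 (composable pairs)
Total = 9 + 23 + 41 = 73

73


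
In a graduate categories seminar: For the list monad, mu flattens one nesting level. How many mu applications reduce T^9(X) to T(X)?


Each application of mu: T^2 -> T removes one layer of nesting.
Starting at depth 9 (i.e., T^9(X)), we need to reach T(X).
Number of mu applications = 9 - 1 = 8

8


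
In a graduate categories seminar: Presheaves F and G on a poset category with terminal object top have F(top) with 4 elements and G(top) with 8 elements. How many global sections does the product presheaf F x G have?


Global sections of a presheaf on a poset with terminal top satisfy
Gamma(H) ~ H(top). Presheaves admit pointwise products, so
(F x G)(top) = F(top) x G(top) (Cartesian product).
|Gamma(F x G)| = |F(top)| * |G(top)| = 4 * 8 = 32.

32


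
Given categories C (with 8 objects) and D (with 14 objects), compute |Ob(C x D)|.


The product category C x D has objects that are pairs (c, d).
Number of pairs = |Ob(C)| * |Ob(D)| = 8 * 14 = 112

112


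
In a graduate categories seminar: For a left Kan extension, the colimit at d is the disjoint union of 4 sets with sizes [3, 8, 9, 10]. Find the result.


Pointwise, the left Kan extension (Lan_F H)(d) is the colimit, indexed
by the comma category (F downarrow d), of H composed with the
projection (F downarrow d) -> C. Here that colimit is given
as a coproduct (disjoint union) of sets, so its cardinality is the
sum of the sizes of the summands.
Coproduct of sets with sizes: 3 + 8 + 9 + 10
= 30

30


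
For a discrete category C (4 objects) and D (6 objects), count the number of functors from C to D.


A functor from a discrete category C to D is determined by
where each object maps. Each of the 4 objects of C can map
to any of the 6 objects of D independently.
Number of functors = 6^4 = 1296

1296


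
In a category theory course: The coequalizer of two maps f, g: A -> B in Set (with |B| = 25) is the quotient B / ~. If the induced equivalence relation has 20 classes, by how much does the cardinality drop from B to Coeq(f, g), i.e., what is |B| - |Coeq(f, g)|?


The coequalizer Coeq(f, g) = B / ~ has one element per equivalence class.
|B| = 25, |Coeq(f, g)| = 20.
|B| - |Coeq(f, g)| = 25 - 20 = 5.

5


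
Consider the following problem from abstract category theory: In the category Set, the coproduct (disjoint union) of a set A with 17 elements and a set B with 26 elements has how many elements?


In Set, the coproduct A + B is the disjoint union.
|A + B| = |A| + |B| = 17 + 26 = 43

43


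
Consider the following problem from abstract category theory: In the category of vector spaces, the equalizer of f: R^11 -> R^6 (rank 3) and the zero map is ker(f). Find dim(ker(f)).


The equalizer of f and the zero map is ker(f).
By the rank-nullity theorem: dim(ker(f)) = dim(domain) - rank(f).
dim(ker(f)) = 11 - 3 = 8

8


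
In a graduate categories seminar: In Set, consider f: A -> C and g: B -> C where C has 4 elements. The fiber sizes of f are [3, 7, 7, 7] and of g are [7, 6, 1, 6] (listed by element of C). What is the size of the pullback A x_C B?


The pullback A x_C B consists of pairs (a, b) with f(a) = g(b).
For each element c in C, the fiber product has |f^-1(c)| * |g^-1(c)| elements.
Summing over C: 3 * 7 + 7 * 6 + 7 * 1 + 7 * 6
= 21 + 42 + 7 + 42 = 112

112


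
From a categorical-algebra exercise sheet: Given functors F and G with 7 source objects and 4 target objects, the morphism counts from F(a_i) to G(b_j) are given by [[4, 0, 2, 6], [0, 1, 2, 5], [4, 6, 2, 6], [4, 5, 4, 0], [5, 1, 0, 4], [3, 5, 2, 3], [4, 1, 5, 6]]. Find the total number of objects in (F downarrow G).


Objects of (F downarrow G) are triples (a, b, h: F(a)->G(b)).
The count equals the sum of all entries in the hom-matrix.
sum(row 0) = 12
sum(row 1) = 8
sum(row 2) = 18
sum(row 3) = 13
sum(row 4) = 10
sum(row 5) = 13
sum(row 6) = 16
Grand total = 90

90


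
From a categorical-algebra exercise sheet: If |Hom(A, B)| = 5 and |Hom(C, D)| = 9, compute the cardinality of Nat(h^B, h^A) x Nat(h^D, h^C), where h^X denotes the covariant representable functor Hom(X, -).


By the Yoneda lemma, Nat(h^B, h^A) is isomorphic to Hom(A, B),
so |Nat(h^B, h^A)| = |Hom(A, B)| and |Nat(h^D, h^C)| = |Hom(C, D)|.
|Hom(A, B)| = 5, |Hom(C, D)| = 9.
|Nat(h^B, h^A) x Nat(h^D, h^C)| = 5 * 9 = 45

45
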